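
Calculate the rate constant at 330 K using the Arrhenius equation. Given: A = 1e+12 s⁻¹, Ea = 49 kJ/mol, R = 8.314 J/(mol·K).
1.75e+04 s⁻¹

k = A·exp(-Ea/(R·T)) = 1e+12·exp(-49000/(8.314·330)) = 1e+12·exp(-17.8596) = 1e+12·1.7525e-08 = 1.75e+04 s⁻¹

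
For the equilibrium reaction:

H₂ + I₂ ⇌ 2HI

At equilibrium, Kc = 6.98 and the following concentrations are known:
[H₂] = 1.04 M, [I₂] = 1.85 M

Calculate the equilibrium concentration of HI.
[HI] = 3.6646 M

Kc = ([HI]^2) / ([H₂] × [I₂]) = 6.98
[HI]^2 = Kc · (reactant terms)/(other product terms) = 6.98 · 1.924 / 1 = 13.43
[HI] = (13.43)^(1/2) = 3.6646 M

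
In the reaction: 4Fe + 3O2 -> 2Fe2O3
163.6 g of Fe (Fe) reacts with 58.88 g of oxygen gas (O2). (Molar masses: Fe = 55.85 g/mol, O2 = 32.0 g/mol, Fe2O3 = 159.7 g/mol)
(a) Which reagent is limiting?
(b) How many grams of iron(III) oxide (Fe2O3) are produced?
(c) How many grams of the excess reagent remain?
(a) O2, (b) 195.9 g, (c) 26.58 g

Moles of Fe = 163.6 g ÷ 55.85 g/mol = 2.92927 mol
Moles of O2 = 58.88 g ÷ 32.0 g/mol = 1.84 mol
Moles ÷ coefficient: Fe: 2.92927/4 = 0.7323, O2: 1.84/3 = 0.6133
(a) O2 has the smaller value, so O2 is the limiting reagent.
(b) Moles of Fe2O3 = 1.84 mol O2 × (2/3) = 1.22667 mol; mass = 1.22667 mol × 159.7 g/mol = 195.9 g
(c) Fe consumed = 1.84 × (4/3) = 2.45333 mol; remaining = 2.92927 − 2.45333 = 0.475942 mol; mass = 0.475942 mol × 55.85 g/mol = 26.58 g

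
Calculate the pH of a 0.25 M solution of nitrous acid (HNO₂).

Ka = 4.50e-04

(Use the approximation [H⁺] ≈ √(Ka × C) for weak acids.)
pH = 1.97

[H⁺] = √(Ka × C) = √(4.50e-04 × 0.25) = 1.0607e-02. pH = -log(1.0607e-02)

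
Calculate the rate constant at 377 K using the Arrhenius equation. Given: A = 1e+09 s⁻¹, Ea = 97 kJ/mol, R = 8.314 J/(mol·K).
3.63e-05 s⁻¹

k = A·exp(-Ea/(R·T)) = 1e+09·exp(-97000/(8.314·377)) = 1e+09·exp(-30.9471) = 1e+09·3.6294e-14 = 3.63e-05 s⁻¹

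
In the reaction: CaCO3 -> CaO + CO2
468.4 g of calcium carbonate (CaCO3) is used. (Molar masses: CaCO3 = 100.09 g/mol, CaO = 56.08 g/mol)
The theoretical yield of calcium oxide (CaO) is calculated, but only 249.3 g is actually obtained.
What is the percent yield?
Moles of CaCO3 = 468.4 g ÷ 100.09 g/mol = 4.67979 mol
Mole ratio: 1 mol CaO / 1 mol CaCO3
Moles of CaO = 4.67979 × (1/1) = 4.67979 mol
Theoretical yield = 4.67979 mol × 56.08 g/mol = 262.44 g
Actual yield = 249.3 g
Percent yield = (249.3 / 262.44) × 100% = 95.0%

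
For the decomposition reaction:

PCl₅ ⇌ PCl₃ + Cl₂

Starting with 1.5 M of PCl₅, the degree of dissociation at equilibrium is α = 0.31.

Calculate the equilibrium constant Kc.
K_c = 0.2089

x = α·[A]₀ = 0.31 × 1.5 = 0.465 M dissociated.
At eq: [PCl₅] = 1.5 − 0.465 = 1.035 M; [PCl₃] = [Cl₂] = x = 0.465 M.
Kc = [PCl₃][Cl₂]/[PCl₅] = (0.465)²/1.035 = 0.2089.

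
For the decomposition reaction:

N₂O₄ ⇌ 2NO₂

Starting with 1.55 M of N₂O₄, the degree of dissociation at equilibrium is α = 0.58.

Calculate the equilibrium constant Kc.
K_c = 4.9659

x = α·[A]₀ = 0.58 × 1.55 = 0.899 M dissociated.
At eq: [N₂O₄] = 1.55 − 0.899 = 0.651 M; [NO₂] = 2x = 1.798 M.
Kc = [NO₂]²/[N₂O₄] = (1.798)²/0.651 = 4.966.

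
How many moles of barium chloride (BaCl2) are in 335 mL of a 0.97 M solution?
Moles = Molarity × Volume (L)
Moles = 0.97 M × 0.335 L = 0.325 mol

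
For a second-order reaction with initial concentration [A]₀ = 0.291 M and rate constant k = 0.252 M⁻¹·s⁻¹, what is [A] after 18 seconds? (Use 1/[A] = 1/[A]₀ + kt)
0.1254 M

1/[A] = 1/[A]₀ + k·t = 1/0.291 + (0.252)·(18) = 3.4364 + 4.5360 = 7.9724
[A] = 1/7.9724 = 0.1254 M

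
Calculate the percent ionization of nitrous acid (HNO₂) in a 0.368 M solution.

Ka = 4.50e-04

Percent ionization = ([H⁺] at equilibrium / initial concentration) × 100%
Percent ionization = 3.44%

Let x = [H⁺]. Ka = x²/(C - x) ⇒ x² + (4.50e-04)x - (4.50e-04)(0.368) = 0. x = 1.2646e-02. Percent = (1.2646e-02/0.368) × 100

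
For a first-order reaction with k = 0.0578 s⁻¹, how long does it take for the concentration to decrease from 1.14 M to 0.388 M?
18.65 s

From ln[A] = ln[A]₀ - k·t: t = ln([A]₀/[A])/k = ln(1.14/0.388)/0.0578 = ln(2.9381)/0.0578 = 1.0778/0.0578 = 18.65 s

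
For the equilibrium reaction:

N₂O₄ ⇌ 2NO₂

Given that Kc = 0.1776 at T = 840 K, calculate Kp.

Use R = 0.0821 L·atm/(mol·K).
K_p = 12.2480

Δn = (moles gaseous products) − (moles gaseous reactants) = 1
T = 840 K; RT = 0.0821 × 840 = 68.964
Kp = Kc·(RT)^Δn = 0.1776 × (68.964)^1 = 0.1776 × 68.964 = 12.2480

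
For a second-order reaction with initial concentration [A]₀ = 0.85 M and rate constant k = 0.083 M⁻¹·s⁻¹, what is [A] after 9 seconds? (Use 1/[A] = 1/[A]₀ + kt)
0.5199 M

1/[A] = 1/[A]₀ + k·t = 1/0.85 + (0.083)·(9) = 1.1765 + 0.7470 = 1.9235
[A] = 1/1.9235 = 0.5199 M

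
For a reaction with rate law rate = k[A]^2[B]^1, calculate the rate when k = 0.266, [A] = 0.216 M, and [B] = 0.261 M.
0.003239 M/s

rate = k·[A]^2·[B]^1 = 0.266·(0.216)^2·(0.261)^1 = 0.266·0.046656·0.261 = 0.003239 M/s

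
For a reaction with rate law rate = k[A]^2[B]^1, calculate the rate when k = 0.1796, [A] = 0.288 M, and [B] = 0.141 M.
0.0021 M/s

rate = k·[A]^2·[B]^1 = 0.1796·(0.288)^2·(0.141)^1 = 0.1796·0.082944·0.141 = 0.0021 M/s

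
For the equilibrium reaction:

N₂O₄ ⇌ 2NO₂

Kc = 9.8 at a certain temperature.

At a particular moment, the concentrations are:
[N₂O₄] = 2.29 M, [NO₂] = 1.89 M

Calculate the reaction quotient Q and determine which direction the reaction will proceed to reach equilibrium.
Q = 1.560, Q < K, reaction proceeds forward (toward products)

Q = ([NO₂]^2) / ([N₂O₄])
  = ((1.89)^2) / ((2.29)) = 3.5721/2.29 = 1.56
Since Q = 1.56 < Kc = 9.8, the reaction proceeds forward (toward products) to reach equilibrium.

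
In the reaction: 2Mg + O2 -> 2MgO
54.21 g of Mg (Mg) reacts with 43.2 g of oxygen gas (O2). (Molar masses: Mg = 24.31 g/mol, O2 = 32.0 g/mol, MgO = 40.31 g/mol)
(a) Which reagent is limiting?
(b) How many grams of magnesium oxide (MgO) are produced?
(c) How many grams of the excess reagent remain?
(a) Mg, (b) 89.89 g, (c) 7.521 g

Moles of Mg = 54.21 g ÷ 24.31 g/mol = 2.22995 mol
Moles of O2 = 43.2 g ÷ 32.0 g/mol = 1.35 mol
Moles ÷ coefficient: Mg: 2.22995/2 = 1.115, O2: 1.35/1 = 1.35
(a) Mg has the smaller value, so Mg is the limiting reagent.
(b) Moles of MgO = 2.22995 mol Mg × (2/2) = 2.22995 mol; mass = 2.22995 mol × 40.31 g/mol = 89.89 g
(c) O2 consumed = 2.22995 × (1/2) = 1.11497 mol; remaining = 1.35 − 1.11497 = 0.235027 mol; mass = 0.235027 mol × 32.0 g/mol = 7.521 g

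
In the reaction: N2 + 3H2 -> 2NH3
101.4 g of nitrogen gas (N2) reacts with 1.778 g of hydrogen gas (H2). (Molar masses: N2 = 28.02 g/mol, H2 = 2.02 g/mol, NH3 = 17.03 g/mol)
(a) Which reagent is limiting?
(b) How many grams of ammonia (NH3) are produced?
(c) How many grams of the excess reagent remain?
(a) H2, (b) 9.993 g, (c) 93.18 g

Moles of N2 = 101.4 g ÷ 28.02 g/mol = 3.61884 mol
Moles of H2 = 1.778 g ÷ 2.02 g/mol = 0.880198 mol
Moles ÷ coefficient: N2: 3.61884/1 = 3.619, H2: 0.880198/3 = 0.2934
(a) H2 has the smaller value, so H2 is the limiting reagent.
(b) Moles of NH3 = 0.880198 mol H2 × (2/3) = 0.586799 mol; mass = 0.586799 mol × 17.03 g/mol = 9.993 g
(c) N2 consumed = 0.880198 × (1/3) = 0.293399 mol; remaining = 3.61884 − 0.293399 = 3.32544 mol; mass = 3.32544 mol × 28.02 g/mol = 93.18 g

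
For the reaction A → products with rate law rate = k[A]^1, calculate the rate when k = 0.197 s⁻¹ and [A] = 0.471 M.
0.09279 M/s

rate = k·[A]^1 = 0.197·(0.471)^1 = 0.197·0.471 = 0.09279 M/s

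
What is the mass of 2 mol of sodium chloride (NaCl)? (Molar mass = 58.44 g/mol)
Mass = 2 mol × 58.44 g/mol = 116.9 g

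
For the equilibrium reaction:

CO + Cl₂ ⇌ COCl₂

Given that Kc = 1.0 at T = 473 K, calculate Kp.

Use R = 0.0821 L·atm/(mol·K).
K_p = 0.0258

Δn = (moles gaseous products) − (moles gaseous reactants) = -1
T = 473 K; RT = 0.0821 × 473 = 38.8333
Kp = Kc·(RT)^Δn = 1.0 × (38.8333)^-1 = 1.0 × 0.0257511 = 0.0258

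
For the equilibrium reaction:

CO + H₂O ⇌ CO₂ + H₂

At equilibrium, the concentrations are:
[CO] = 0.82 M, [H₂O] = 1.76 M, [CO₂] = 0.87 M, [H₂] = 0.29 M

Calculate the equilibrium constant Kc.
K_c = 0.1748

Kc = ([CO₂] × [H₂]) / ([CO] × [H₂O])
   = ((0.87)·(0.29)) / ((0.82)·(1.76))
   = 0.2523 / 1.4432 = 0.1748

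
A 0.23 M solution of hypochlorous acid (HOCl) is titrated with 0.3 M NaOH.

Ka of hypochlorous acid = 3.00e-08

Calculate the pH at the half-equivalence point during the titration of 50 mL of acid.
pH = pKa = 7.52

At the half-equivalence point, [HA] = [A⁻], so by Henderson–Hasselbalch pH = pKa + log(1) = pKa.
pKa = −log(3.00e-08) = 7.52.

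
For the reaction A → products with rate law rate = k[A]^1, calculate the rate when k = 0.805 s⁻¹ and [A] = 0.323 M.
0.26 M/s

rate = k·[A]^1 = 0.805·(0.323)^1 = 0.805·0.323 = 0.26 M/s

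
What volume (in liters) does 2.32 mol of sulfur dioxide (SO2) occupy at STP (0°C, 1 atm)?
At STP, 1 mol of gas occupies 22.4 L
Volume = 2.32 mol × 22.4 L/mol = 51.97 L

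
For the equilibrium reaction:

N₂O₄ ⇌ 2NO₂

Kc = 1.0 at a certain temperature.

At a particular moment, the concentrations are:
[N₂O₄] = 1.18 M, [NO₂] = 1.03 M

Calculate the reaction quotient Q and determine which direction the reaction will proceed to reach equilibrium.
Q = 0.899, Q < K, reaction proceeds forward (toward products)

Q = ([NO₂]^2) / ([N₂O₄])
  = ((1.03)^2) / ((1.18)) = 1.0609/1.18 = 0.8991
Since Q = 0.8991 < Kc = 1.0, the reaction proceeds forward (toward products) to reach equilibrium.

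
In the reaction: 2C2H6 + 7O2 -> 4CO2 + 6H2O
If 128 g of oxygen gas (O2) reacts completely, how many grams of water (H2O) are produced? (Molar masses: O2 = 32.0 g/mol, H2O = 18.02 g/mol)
Moles of O2 = 128 g ÷ 32.0 g/mol = 4 mol
Mole ratio: 6 mol H2O / 7 mol O2
Moles of H2O = 4 × (6/7) = 3.42857 mol
Mass of H2O = 3.42857 mol × 18.02 g/mol = 61.78 g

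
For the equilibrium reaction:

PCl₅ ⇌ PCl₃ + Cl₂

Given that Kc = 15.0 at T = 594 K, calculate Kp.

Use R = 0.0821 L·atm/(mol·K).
K_p = 731.5110

Δn = (moles gaseous products) − (moles gaseous reactants) = 1
T = 594 K; RT = 0.0821 × 594 = 48.7674
Kp = Kc·(RT)^Δn = 15.0 × (48.7674)^1 = 15.0 × 48.7674 = 731.5110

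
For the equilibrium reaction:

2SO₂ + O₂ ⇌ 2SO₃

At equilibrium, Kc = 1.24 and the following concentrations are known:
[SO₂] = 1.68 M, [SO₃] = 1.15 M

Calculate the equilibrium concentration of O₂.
[O₂] = 0.3779 M

Kc = ([SO₃]^2) / ([SO₂]^2 × [O₂]) = 1.24
[O₂]^1 = (product terms)/(Kc · other reactant terms) = 1.3225 / (1.24 · 2.8224) = 0.37788
[O₂] = 0.3779 M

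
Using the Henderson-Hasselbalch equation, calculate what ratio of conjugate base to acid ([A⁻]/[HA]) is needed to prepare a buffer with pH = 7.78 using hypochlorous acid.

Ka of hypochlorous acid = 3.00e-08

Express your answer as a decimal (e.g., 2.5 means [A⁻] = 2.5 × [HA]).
[A⁻]/[HA] = 1.808

pKa = −log(3.00e-08) = 7.5229. pH = pKa + log([A⁻]/[HA]). 7.78 = 7.5229 + log(ratio). log(ratio) = 7.78 − 7.5229 = 0.2571. ratio = 10^(0.2571) = 1.808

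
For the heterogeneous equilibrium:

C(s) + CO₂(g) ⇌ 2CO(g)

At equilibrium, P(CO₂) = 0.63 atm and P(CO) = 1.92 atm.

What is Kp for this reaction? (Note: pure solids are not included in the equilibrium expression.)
K_p = 5.851

Solid C is excluded.
Kp = P(CO)²/P(CO₂) = (1.92)²/0.63 = 3.686/0.63 = 5.851.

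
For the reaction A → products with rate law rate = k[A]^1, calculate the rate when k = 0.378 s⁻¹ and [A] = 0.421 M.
0.1591 M/s

rate = k·[A]^1 = 0.378·(0.421)^1 = 0.378·0.421 = 0.1591 M/s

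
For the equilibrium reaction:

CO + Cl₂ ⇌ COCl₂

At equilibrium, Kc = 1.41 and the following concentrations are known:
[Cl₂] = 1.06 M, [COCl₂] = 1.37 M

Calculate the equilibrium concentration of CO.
[CO] = 0.9166 M

Kc = ([COCl₂]) / ([CO] × [Cl₂]) = 1.41
[CO]^1 = (product terms)/(Kc · other reactant terms) = 1.37 / (1.41 · 1.06) = 0.91663
[CO] = 0.9166 M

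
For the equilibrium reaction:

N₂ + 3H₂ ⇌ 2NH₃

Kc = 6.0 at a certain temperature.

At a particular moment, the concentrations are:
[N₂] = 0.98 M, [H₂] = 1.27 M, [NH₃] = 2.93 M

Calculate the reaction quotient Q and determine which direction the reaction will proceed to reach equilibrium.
Q = 4.277, Q < K, reaction proceeds forward (toward products)

Q = ([NH₃]^2) / ([N₂] × [H₂]^3)
  = ((2.93)^2) / ((0.98)·(1.27)^3) = 8.5849/2.0074 = 4.277
Since Q = 4.277 < Kc = 6.0, the reaction proceeds forward (toward products) to reach equilibrium.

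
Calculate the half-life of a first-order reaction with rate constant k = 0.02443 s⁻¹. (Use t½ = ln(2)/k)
28.37 s

t½ = ln(2)/k = 0.6931/0.02443 = 28.37 s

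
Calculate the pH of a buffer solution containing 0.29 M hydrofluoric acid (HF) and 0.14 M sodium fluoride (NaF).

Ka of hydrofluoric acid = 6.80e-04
pH = 2.85

pKa = -log(6.80e-04) = 3.17. pH = pKa + log([A⁻]/[HA]) = 3.17 + log(0.14/0.29)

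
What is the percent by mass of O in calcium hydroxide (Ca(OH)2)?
Mass of O in formula = 16.0 × 2 = 32 g/mol
Molar mass = 74.1 g/mol
% O = (32/74.1) × 100% = 43.18%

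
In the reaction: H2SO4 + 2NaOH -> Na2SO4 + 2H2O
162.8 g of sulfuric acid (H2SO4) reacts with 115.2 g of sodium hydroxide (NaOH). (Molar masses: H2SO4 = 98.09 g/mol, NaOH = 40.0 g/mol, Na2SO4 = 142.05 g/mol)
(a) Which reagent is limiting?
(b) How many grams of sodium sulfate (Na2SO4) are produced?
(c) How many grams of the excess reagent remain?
(a) NaOH, (b) 204.6 g, (c) 21.55 g

Moles of H2SO4 = 162.8 g ÷ 98.09 g/mol = 1.6597 mol
Moles of NaOH = 115.2 g ÷ 40.0 g/mol = 2.88 mol
Moles ÷ coefficient: H2SO4: 1.6597/1 = 1.66, NaOH: 2.88/2 = 1.44
(a) NaOH has the smaller value, so NaOH is the limiting reagent.
(b) Moles of Na2SO4 = 2.88 mol NaOH × (1/2) = 1.44 mol; mass = 1.44 mol × 142.05 g/mol = 204.6 g
(c) H2SO4 consumed = 2.88 × (1/2) = 1.44 mol; remaining = 1.6597 − 1.44 = 0.2197 mol; mass = 0.2197 mol × 98.09 g/mol = 21.55 g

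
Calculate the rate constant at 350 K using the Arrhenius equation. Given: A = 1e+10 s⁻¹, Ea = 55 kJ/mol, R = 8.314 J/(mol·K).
6.19e+01 s⁻¹

k = A·exp(-Ea/(R·T)) = 1e+10·exp(-55000/(8.314·350)) = 1e+10·exp(-18.9010) = 1e+10·6.1859e-09 = 6.19e+01 s⁻¹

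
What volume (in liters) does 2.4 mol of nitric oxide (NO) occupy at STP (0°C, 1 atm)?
At STP, 1 mol of gas occupies 22.4 L
Volume = 2.4 mol × 22.4 L/mol = 53.76 L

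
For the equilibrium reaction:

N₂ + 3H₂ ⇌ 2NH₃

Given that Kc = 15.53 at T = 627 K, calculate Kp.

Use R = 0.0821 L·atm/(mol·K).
K_p = 0.0059

Δn = (moles gaseous products) − (moles gaseous reactants) = -2
T = 627 K; RT = 0.0821 × 627 = 51.4767
Kp = Kc·(RT)^Δn = 15.53 × (51.4767)^-2 = 15.53 × 0.00037738 = 0.0059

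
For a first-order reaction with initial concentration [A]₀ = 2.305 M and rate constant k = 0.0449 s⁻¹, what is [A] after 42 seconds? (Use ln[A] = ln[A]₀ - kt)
0.3497 M

ln[A] = ln[A]₀ - k·t = ln(2.305) - (0.0449)·(42) = 0.8351 - 1.8858 = -1.0507
[A] = e^(-1.0507) = 0.3497 M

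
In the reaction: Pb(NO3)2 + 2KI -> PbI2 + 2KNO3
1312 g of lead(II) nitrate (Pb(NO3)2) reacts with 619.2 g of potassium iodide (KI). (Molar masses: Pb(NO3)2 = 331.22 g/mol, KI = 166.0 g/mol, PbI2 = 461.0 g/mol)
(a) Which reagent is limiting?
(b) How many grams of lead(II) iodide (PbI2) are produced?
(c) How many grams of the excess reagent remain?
(a) KI, (b) 859.8 g, (c) 694.3 g

Moles of Pb(NO3)2 = 1312 g ÷ 331.22 g/mol = 3.96111 mol
Moles of KI = 619.2 g ÷ 166.0 g/mol = 3.73012 mol
Moles ÷ coefficient: Pb(NO3)2: 3.96111/1 = 3.961, KI: 3.73012/2 = 1.865
(a) KI has the smaller value, so KI is the limiting reagent.
(b) Moles of PbI2 = 3.73012 mol KI × (1/2) = 1.86506 mol; mass = 1.86506 mol × 461.0 g/mol = 859.8 g
(c) Pb(NO3)2 consumed = 3.73012 × (1/2) = 1.86506 mol; remaining = 3.96111 − 1.86506 = 2.09605 mol; mass = 2.09605 mol × 331.22 g/mol = 694.3 g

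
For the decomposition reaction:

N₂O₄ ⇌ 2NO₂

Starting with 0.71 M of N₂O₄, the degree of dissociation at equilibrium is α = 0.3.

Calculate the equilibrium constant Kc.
K_c = 0.3651

x = α·[A]₀ = 0.3 × 0.71 = 0.213 M dissociated.
At eq: [N₂O₄] = 0.71 − 0.213 = 0.497 M; [NO₂] = 2x = 0.426 M.
Kc = [NO₂]²/[N₂O₄] = (0.426)²/0.497 = 0.3651.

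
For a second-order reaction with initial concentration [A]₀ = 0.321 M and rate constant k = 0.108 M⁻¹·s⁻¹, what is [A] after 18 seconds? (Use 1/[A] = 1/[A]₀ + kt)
0.1977 M

1/[A] = 1/[A]₀ + k·t = 1/0.321 + (0.108)·(18) = 3.1153 + 1.9440 = 5.0593
[A] = 1/5.0593 = 0.1977 M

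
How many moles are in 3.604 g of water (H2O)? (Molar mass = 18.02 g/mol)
Moles = 3.604 g ÷ 18.02 g/mol = 0.2 mol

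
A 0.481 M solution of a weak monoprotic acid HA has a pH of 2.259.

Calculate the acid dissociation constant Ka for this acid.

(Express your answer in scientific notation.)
K_a = 6.38e-05

[H⁺] = 10^(−pH) = 10^(−2.259) = 5.508e-03 M. For HA ⇌ H⁺ + A⁻, Ka = x²/(C − x) = (5.508e-03)²/(0.481 − 5.508e-03) = 6.38e-05.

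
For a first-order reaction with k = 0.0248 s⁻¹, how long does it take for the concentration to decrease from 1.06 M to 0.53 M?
27.95 s

From ln[A] = ln[A]₀ - k·t: t = ln([A]₀/[A])/k = ln(1.06/0.53)/0.0248 = ln(2.0000)/0.0248 = 0.6931/0.0248 = 27.95 s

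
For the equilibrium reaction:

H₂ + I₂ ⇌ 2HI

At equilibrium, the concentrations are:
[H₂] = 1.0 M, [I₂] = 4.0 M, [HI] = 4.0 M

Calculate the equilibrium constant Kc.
K_c = 4.0000

Kc = ([HI]^2) / ([H₂] × [I₂])
   = ((4.0)^2) / ((1.0)·(4.0))
   = 16 / 4 = 4.0000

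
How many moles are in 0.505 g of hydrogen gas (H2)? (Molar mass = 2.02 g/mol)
Moles = 0.505 g ÷ 2.02 g/mol = 0.25 mol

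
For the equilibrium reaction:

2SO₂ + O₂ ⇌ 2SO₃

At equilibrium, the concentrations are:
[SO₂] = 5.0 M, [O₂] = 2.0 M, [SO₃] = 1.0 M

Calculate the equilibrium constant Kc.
K_c = 0.0200

Kc = ([SO₃]^2) / ([SO₂]^2 × [O₂])
   = ((1.0)^2) / ((5.0)^2·(2.0))
   = 1 / 50 = 0.0200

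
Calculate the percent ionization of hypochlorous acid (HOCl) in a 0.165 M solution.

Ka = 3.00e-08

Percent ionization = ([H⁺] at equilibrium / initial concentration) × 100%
Percent ionization = 0.0426%

Let x = [H⁺]. Ka = x²/(C - x) ⇒ x² + (3.00e-08)x - (3.00e-08)(0.165) = 0. x = 7.0341e-05. Percent = (7.0341e-05/0.165) × 100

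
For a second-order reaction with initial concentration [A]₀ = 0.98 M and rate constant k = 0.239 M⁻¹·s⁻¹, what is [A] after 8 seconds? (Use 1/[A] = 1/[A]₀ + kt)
0.3410 M

1/[A] = 1/[A]₀ + k·t = 1/0.98 + (0.239)·(8) = 1.0204 + 1.9120 = 2.9324
[A] = 1/2.9324 = 0.3410 M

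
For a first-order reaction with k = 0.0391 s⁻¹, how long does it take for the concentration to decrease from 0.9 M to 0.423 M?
19.31 s

From ln[A] = ln[A]₀ - k·t: t = ln([A]₀/[A])/k = ln(0.9/0.423)/0.0391 = ln(2.1277)/0.0391 = 0.7550/0.0391 = 19.31 s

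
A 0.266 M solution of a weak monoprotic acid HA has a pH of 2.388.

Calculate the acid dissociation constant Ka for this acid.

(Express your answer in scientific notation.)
K_a = 6.40e-05

[H⁺] = 10^(−pH) = 10^(−2.388) = 4.093e-03 M. For HA ⇌ H⁺ + A⁻, Ka = x²/(C − x) = (4.093e-03)²/(0.266 − 4.093e-03) = 6.40e-05.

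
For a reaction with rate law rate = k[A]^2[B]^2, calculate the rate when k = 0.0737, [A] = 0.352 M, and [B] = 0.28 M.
0.0007159 M/s

rate = k·[A]^2·[B]^2 = 0.0737·(0.352)^2·(0.28)^2 = 0.0737·0.123904·0.0784 = 0.0007159 M/s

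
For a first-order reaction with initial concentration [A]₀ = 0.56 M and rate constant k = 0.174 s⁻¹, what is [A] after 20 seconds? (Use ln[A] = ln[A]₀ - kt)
0.0173 M

ln[A] = ln[A]₀ - k·t = ln(0.56) - (0.174)·(20) = -0.5798 - 3.4800 = -4.0598
[A] = e^(-4.0598) = 0.0173 M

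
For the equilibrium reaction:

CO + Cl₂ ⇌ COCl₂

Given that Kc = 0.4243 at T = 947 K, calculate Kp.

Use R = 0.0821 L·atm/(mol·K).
K_p = 0.0055

Δn = (moles gaseous products) − (moles gaseous reactants) = -1
T = 947 K; RT = 0.0821 × 947 = 77.7487
Kp = Kc·(RT)^Δn = 0.4243 × (77.7487)^-1 = 0.4243 × 0.012862 = 0.0055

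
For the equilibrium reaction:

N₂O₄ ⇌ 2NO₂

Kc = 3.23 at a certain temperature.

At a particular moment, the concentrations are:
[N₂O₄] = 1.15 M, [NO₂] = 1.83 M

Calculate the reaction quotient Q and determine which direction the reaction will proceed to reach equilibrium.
Q = 2.912, Q < K, reaction proceeds forward (toward products)

Q = ([NO₂]^2) / ([N₂O₄])
  = ((1.83)^2) / ((1.15)) = 3.3489/1.15 = 2.912
Since Q = 2.912 < Kc = 3.23, the reaction proceeds forward (toward products) to reach equilibrium.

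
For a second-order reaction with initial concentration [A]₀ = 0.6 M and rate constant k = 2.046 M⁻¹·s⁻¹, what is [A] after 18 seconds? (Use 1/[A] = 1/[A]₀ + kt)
0.0260 M

1/[A] = 1/[A]₀ + k·t = 1/0.6 + (2.046)·(18) = 1.6667 + 36.8280 = 38.4947
[A] = 1/38.4947 = 0.0260 M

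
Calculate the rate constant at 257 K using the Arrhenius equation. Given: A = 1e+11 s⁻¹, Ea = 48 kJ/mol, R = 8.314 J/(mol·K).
1.75e+01 s⁻¹

k = A·exp(-Ea/(R·T)) = 1e+11·exp(-48000/(8.314·257)) = 1e+11·exp(-22.4646) = 1e+11·1.7529e-10 = 1.75e+01 s⁻¹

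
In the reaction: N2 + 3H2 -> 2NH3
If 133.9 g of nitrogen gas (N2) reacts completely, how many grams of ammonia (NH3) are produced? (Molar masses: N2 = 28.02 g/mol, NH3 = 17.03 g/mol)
Moles of N2 = 133.9 g ÷ 28.02 g/mol = 4.77873 mol
Mole ratio: 2 mol NH3 / 1 mol N2
Moles of NH3 = 4.77873 × (2/1) = 9.55746 mol
Mass of NH3 = 9.55746 mol × 17.03 g/mol = 162.8 g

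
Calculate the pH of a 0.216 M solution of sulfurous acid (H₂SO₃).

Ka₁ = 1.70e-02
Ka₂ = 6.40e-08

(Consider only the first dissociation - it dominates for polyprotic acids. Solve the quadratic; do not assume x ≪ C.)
pH = 1.28

x² + Ka₁·x − Ka₁·C = 0 with Ka₁ = 1.70e-02, C = 0.216.
x = (−Ka₁ + √(Ka₁² + 4·Ka₁·C))/2 = 5.2690e-02 M, so pH = 1.28.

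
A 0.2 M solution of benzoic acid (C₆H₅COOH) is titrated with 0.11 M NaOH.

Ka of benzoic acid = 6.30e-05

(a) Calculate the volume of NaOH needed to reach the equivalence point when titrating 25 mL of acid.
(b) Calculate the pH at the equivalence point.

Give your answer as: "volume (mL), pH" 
V = 45.5 mL, pH = 8.53

(a) At equivalence: moles acid = moles base.
moles acid = 0.2 × 0.025 = 0.005 mol; V_NaOH = 0.005/0.11 = 0.04545 L = 45.5 mL.
(b) At equivalence, all acid → conjugate base A⁻ at [A⁻] = 0.005/0.07045 = 0.07097 M.
Kb = Kw/Ka = 1.0e-14/6.30e-05 = 1.587e-10; [OH⁻] = √(Kb·[A⁻]) = 3.356e-06; pOH = 5.47; pH = 14 − pOH = 8.53.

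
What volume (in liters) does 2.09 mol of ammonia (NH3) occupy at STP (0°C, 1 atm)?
At STP, 1 mol of gas occupies 22.4 L
Volume = 2.09 mol × 22.4 L/mol = 46.82 L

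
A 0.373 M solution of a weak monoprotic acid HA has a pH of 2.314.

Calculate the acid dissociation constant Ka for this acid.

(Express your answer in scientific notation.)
K_a = 6.40e-05

[H⁺] = 10^(−pH) = 10^(−2.314) = 4.853e-03 M. For HA ⇌ H⁺ + A⁻, Ka = x²/(C − x) = (4.853e-03)²/(0.373 − 4.853e-03) = 6.40e-05.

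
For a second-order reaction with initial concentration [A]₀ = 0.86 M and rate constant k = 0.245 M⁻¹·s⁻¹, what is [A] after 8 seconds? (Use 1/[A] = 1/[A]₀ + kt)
0.3202 M

1/[A] = 1/[A]₀ + k·t = 1/0.86 + (0.245)·(8) = 1.1628 + 1.9600 = 3.1228
[A] = 1/3.1228 = 0.3202 M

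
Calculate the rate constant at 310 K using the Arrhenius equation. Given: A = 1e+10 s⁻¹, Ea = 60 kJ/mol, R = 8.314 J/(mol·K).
7.76e-01 s⁻¹

k = A·exp(-Ea/(R·T)) = 1e+10·exp(-60000/(8.314·310)) = 1e+10·exp(-23.2798) = 1e+10·7.7572e-11 = 7.76e-01 s⁻¹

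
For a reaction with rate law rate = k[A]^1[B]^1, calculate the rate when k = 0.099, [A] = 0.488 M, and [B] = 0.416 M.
0.0201 M/s

rate = k·[A]^1·[B]^1 = 0.099·(0.488)^1·(0.416)^1 = 0.099·0.488·0.416 = 0.0201 M/s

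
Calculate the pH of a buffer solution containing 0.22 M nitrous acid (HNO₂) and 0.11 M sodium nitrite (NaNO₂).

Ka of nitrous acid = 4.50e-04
pH = 3.05

pKa = -log(4.50e-04) = 3.35. pH = pKa + log([A⁻]/[HA]) = 3.35 + log(0.11/0.22)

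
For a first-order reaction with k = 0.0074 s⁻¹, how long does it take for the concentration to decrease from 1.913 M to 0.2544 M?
272.64 s

From ln[A] = ln[A]₀ - k·t: t = ln([A]₀/[A])/k = ln(1.913/0.2544)/0.0074 = ln(7.5197)/0.0074 = 2.0175/0.0074 = 272.64 s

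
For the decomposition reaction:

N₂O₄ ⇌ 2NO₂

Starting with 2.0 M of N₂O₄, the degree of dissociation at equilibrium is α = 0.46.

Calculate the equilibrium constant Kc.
K_c = 3.1348

x = α·[A]₀ = 0.46 × 2.0 = 0.92 M dissociated.
At eq: [N₂O₄] = 2.0 − 0.92 = 1.08 M; [NO₂] = 2x = 1.84 M.
Kc = [NO₂]²/[N₂O₄] = (1.84)²/1.08 = 3.135.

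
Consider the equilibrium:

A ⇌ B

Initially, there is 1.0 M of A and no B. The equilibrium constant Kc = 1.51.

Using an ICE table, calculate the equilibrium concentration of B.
[B] = 0.602 M

ICE: [A] = 1.0 − x, [B] = x.
Kc = x/(1.0 − x) = 1.51 ⇒ x = 1.51·1.0/(1 + 1.51) = 1.51/2.51 = 0.6016.
[B] = x = 0.602 M.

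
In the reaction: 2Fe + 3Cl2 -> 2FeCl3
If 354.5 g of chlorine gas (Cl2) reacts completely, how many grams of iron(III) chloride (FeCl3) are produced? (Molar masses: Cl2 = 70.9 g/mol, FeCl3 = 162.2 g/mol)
Moles of Cl2 = 354.5 g ÷ 70.9 g/mol = 5 mol
Mole ratio: 2 mol FeCl3 / 3 mol Cl2
Moles of FeCl3 = 5 × (2/3) = 3.33333 mol
Mass of FeCl3 = 3.33333 mol × 162.2 g/mol = 540.7 g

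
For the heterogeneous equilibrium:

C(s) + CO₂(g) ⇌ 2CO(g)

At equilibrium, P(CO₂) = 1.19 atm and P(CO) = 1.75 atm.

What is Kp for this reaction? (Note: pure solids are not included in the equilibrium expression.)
K_p = 2.574

Solid C is excluded.
Kp = P(CO)²/P(CO₂) = (1.75)²/1.19 = 3.062/1.19 = 2.574.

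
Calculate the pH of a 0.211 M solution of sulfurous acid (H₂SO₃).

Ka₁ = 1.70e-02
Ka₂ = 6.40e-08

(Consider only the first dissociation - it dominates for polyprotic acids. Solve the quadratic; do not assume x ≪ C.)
pH = 1.28

x² + Ka₁·x − Ka₁·C = 0 with Ka₁ = 1.70e-02, C = 0.211.
x = (−Ka₁ + √(Ka₁² + 4·Ka₁·C))/2 = 5.1992e-02 M, so pH = 1.28.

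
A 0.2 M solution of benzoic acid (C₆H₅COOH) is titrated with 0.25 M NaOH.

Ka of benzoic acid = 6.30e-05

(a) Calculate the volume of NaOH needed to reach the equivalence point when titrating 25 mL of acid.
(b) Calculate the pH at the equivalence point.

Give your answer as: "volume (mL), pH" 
V = 20.0 mL, pH = 8.62

(a) At equivalence: moles acid = moles base.
moles acid = 0.2 × 0.025 = 0.005 mol; V_NaOH = 0.005/0.25 = 0.02 L = 20.0 mL.
(b) At equivalence, all acid → conjugate base A⁻ at [A⁻] = 0.005/0.045 = 0.1111 M.
Kb = Kw/Ka = 1.0e-14/6.30e-05 = 1.587e-10; [OH⁻] = √(Kb·[A⁻]) = 4.200e-06; pOH = 5.38; pH = 14 − pOH = 8.62.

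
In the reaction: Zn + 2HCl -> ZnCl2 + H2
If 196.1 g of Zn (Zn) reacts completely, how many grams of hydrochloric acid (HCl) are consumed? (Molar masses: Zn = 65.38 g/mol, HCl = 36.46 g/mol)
Moles of Zn = 196.1 g ÷ 65.38 g/mol = 2.99939 mol
Mole ratio: 2 mol HCl / 1 mol Zn
Moles of HCl = 2.99939 × (2/1) = 5.99878 mol
Mass of HCl = 5.99878 mol × 36.46 g/mol = 218.7 g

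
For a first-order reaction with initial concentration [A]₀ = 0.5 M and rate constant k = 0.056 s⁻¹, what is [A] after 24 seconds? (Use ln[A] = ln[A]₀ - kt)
0.1304 M

ln[A] = ln[A]₀ - k·t = ln(0.5) - (0.056)·(24) = -0.6931 - 1.3440 = -2.0371
[A] = e^(-2.0371) = 0.1304 M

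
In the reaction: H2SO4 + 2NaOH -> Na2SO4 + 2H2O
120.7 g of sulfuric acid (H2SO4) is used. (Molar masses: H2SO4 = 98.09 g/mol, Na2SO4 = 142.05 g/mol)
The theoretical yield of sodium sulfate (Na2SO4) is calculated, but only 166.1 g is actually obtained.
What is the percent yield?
Moles of H2SO4 = 120.7 g ÷ 98.09 g/mol = 1.2305 mol
Mole ratio: 1 mol Na2SO4 / 1 mol H2SO4
Moles of Na2SO4 = 1.2305 × (1/1) = 1.2305 mol
Theoretical yield = 1.2305 mol × 142.05 g/mol = 174.79 g
Actual yield = 166.1 g
Percent yield = (166.1 / 174.79) × 100% = 95.0%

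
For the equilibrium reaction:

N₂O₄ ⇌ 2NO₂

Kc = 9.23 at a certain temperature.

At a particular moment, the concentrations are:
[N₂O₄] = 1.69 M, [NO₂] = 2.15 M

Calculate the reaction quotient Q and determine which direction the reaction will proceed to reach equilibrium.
Q = 2.735, Q < K, reaction proceeds forward (toward products)

Q = ([NO₂]^2) / ([N₂O₄])
  = ((2.15)^2) / ((1.69)) = 4.6225/1.69 = 2.735
Since Q = 2.735 < Kc = 9.23, the reaction proceeds forward (toward products) to reach equilibrium.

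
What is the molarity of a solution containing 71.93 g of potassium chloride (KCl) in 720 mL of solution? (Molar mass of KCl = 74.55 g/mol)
Moles of KCl = 71.93 g ÷ 74.55 g/mol = 0.964856 mol
Volume = 720 mL = 0.72 L
Molarity = 0.964856 mol ÷ 0.72 L = 1.34 M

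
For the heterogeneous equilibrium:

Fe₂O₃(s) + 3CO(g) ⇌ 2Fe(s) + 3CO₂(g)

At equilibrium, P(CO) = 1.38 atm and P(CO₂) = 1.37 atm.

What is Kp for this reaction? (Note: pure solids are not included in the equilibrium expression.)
K_p = 0.978

Solids (Fe₂O₃, Fe) are excluded.
Kp = P(CO₂)³/P(CO)³ = (1.37)³/(1.38)³ = 2.571/2.628 = 0.978.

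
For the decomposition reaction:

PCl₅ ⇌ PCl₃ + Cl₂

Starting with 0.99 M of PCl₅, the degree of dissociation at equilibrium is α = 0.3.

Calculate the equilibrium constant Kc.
K_c = 0.1273

x = α·[A]₀ = 0.3 × 0.99 = 0.297 M dissociated.
At eq: [PCl₅] = 0.99 − 0.297 = 0.693 M; [PCl₃] = [Cl₂] = x = 0.297 M.
Kc = [PCl₃][Cl₂]/[PCl₅] = (0.297)²/0.693 = 0.1273.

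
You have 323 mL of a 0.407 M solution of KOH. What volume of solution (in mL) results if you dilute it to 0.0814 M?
Using M₁V₁ = M₂V₂:
0.407 × 323 = 0.0814 × V₂
V₂ = (0.407 × 323) / 0.0814 = 1615 mL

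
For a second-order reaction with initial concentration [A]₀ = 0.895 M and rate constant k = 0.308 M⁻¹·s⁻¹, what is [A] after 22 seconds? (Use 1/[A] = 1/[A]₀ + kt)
0.1267 M

1/[A] = 1/[A]₀ + k·t = 1/0.895 + (0.308)·(22) = 1.1173 + 6.7760 = 7.8933
[A] = 1/7.8933 = 0.1267 M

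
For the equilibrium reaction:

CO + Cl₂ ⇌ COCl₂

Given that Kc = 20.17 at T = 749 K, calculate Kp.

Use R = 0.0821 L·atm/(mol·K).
K_p = 0.3280

Δn = (moles gaseous products) − (moles gaseous reactants) = -1
T = 749 K; RT = 0.0821 × 749 = 61.4929
Kp = Kc·(RT)^Δn = 20.17 × (61.4929)^-1 = 20.17 × 0.016262 = 0.3280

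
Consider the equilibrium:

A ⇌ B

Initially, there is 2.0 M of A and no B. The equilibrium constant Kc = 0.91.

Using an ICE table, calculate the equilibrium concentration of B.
[B] = 0.953 M

ICE: [A] = 2.0 − x, [B] = x.
Kc = x/(2.0 − x) = 0.91 ⇒ x = 0.91·2.0/(1 + 0.91) = 1.82/1.91 = 0.9529.
[B] = x = 0.953 M.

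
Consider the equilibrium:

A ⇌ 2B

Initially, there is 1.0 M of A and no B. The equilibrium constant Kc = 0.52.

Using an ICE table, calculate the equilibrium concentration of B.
[B] = 0.603 M

ICE: [A] = 1.0 − x, [B] = 2x.
Kc = (2x)²/(1.0 − x) = 0.52 ⇒ 4x² + 0.52x − 0.52 = 0.
x = (−0.52 + √(0.52² + 4·4·0.52))/(2·4) = (−0.52 + √8.5904)/8 = 0.30137.
[B] = 2x = 0.603 M.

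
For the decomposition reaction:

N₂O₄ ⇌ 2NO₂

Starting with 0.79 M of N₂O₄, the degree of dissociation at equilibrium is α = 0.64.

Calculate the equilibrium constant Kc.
K_c = 3.5954

x = α·[A]₀ = 0.64 × 0.79 = 0.5056 M dissociated.
At eq: [N₂O₄] = 0.79 − 0.5056 = 0.2844 M; [NO₂] = 2x = 1.011 M.
Kc = [NO₂]²/[N₂O₄] = (1.011)²/0.2844 = 3.595.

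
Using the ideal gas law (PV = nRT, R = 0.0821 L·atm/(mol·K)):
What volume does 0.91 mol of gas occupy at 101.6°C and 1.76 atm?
T = 101.6°C + 273.15 = 374.75 K
V = nRT/P = (0.91 × 0.0821 × 374.75) / 1.76
V = 15.91 L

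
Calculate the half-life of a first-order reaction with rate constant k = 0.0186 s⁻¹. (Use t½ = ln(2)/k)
37.27 s

t½ = ln(2)/k = 0.6931/0.0186 = 37.27 s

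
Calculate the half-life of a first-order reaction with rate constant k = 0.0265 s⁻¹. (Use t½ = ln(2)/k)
26.16 s

t½ = ln(2)/k = 0.6931/0.0265 = 26.16 s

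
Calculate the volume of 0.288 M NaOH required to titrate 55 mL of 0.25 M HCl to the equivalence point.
V_{base} = 47.7 mL

At equivalence: moles acid = moles base.
moles HCl = 0.25 M × 0.055 L = 0.01375 mol
V_NaOH = 0.01375 mol ÷ 0.288 M = 0.04774 L = 47.7 mL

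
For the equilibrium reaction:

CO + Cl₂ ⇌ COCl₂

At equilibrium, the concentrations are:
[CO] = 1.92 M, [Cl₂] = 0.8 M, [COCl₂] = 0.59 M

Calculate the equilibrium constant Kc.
K_c = 0.3841

Kc = ([COCl₂]) / ([CO] × [Cl₂])
   = ((0.59)) / ((1.92)·(0.8))
   = 0.59 / 1.536 = 0.3841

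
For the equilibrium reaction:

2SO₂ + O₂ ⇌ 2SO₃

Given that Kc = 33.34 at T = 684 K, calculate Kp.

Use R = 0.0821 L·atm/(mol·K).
K_p = 0.5937

Δn = (moles gaseous products) − (moles gaseous reactants) = -1
T = 684 K; RT = 0.0821 × 684 = 56.1564
Kp = Kc·(RT)^Δn = 33.34 × (56.1564)^-1 = 33.34 × 0.0178074 = 0.5937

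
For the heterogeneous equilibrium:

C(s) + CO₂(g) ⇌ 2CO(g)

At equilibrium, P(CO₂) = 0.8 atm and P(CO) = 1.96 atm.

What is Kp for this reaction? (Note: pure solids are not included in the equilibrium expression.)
K_p = 4.802

Solid C is excluded.
Kp = P(CO)²/P(CO₂) = (1.96)²/0.8 = 3.842/0.8 = 4.802.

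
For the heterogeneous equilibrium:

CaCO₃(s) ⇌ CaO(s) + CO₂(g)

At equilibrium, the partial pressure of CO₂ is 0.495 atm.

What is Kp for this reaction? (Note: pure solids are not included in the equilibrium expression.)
K_p = 0.495

Solids (CaCO₃, CaO) have activity 1 and are excluded.
Kp = P(CO₂) = 0.495.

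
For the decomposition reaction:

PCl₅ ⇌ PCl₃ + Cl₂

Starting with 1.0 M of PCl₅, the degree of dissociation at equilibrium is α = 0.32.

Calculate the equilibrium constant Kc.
K_c = 0.1506

x = α·[A]₀ = 0.32 × 1.0 = 0.32 M dissociated.
At eq: [PCl₅] = 1.0 − 0.32 = 0.68 M; [PCl₃] = [Cl₂] = x = 0.32 M.
Kc = [PCl₃][Cl₂]/[PCl₅] = (0.32)²/0.68 = 0.1506.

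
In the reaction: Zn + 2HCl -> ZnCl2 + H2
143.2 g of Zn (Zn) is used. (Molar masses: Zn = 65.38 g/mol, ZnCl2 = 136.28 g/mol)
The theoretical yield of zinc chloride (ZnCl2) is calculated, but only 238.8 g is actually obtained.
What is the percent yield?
Moles of Zn = 143.2 g ÷ 65.38 g/mol = 2.19027 mol
Mole ratio: 1 mol ZnCl2 / 1 mol Zn
Moles of ZnCl2 = 2.19027 × (1/1) = 2.19027 mol
Theoretical yield = 2.19027 mol × 136.28 g/mol = 298.49 g
Actual yield = 238.8 g
Percent yield = (238.8 / 298.49) × 100% = 80.0%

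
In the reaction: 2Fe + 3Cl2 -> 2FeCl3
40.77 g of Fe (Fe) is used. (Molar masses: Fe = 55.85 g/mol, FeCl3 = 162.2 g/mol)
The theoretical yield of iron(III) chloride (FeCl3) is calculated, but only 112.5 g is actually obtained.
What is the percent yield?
Moles of Fe = 40.77 g ÷ 55.85 g/mol = 0.729991 mol
Mole ratio: 2 mol FeCl3 / 2 mol Fe
Moles of FeCl3 = 0.729991 × (2/2) = 0.729991 mol
Theoretical yield = 0.729991 mol × 162.2 g/mol = 118.4 g
Actual yield = 112.5 g
Percent yield = (112.5 / 118.4) × 100% = 95.0%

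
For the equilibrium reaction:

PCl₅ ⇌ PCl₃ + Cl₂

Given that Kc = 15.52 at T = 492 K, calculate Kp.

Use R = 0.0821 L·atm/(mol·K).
K_p = 626.9025

Δn = (moles gaseous products) − (moles gaseous reactants) = 1
T = 492 K; RT = 0.0821 × 492 = 40.3932
Kp = Kc·(RT)^Δn = 15.52 × (40.3932)^1 = 15.52 × 40.3932 = 626.9025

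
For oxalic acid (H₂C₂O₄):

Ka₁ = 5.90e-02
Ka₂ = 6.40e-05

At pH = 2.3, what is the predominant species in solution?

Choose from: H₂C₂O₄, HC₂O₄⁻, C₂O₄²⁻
HC₂O₄⁻

pKa1 = 1.23, pKa2 = 4.19. Each pKa is the crossover between adjacent species; pH = 2.3 lies in the region where HC₂O₄⁻ predominates.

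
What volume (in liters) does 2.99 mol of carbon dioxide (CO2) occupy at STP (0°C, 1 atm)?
At STP, 1 mol of gas occupies 22.4 L
Volume = 2.99 mol × 22.4 L/mol = 66.98 L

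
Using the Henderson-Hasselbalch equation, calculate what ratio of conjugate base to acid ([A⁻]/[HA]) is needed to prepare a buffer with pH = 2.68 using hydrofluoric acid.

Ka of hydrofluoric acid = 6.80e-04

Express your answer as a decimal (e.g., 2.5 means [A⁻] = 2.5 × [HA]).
[A⁻]/[HA] = 0.325

pKa = −log(6.80e-04) = 3.1675. pH = pKa + log([A⁻]/[HA]). 2.68 = 3.1675 + log(ratio). log(ratio) = 2.68 − 3.1675 = -0.4875. ratio = 10^(-0.4875) = 0.325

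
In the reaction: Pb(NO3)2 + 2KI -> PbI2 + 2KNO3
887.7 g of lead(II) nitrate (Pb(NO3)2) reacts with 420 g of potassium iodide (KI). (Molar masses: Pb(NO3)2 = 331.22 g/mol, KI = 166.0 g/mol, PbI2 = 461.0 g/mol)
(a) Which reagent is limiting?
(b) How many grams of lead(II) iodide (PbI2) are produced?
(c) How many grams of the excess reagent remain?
(a) KI, (b) 583.2 g, (c) 468.7 g

Moles of Pb(NO3)2 = 887.7 g ÷ 331.22 g/mol = 2.68009 mol
Moles of KI = 420 g ÷ 166.0 g/mol = 2.53012 mol
Moles ÷ coefficient: Pb(NO3)2: 2.68009/1 = 2.68, KI: 2.53012/2 = 1.265
(a) KI has the smaller value, so KI is the limiting reagent.
(b) Moles of PbI2 = 2.53012 mol KI × (1/2) = 1.26506 mol; mass = 1.26506 mol × 461.0 g/mol = 583.2 g
(c) Pb(NO3)2 consumed = 2.53012 × (1/2) = 1.26506 mol; remaining = 2.68009 − 1.26506 = 1.41503 mol; mass = 1.41503 mol × 331.22 g/mol = 468.7 g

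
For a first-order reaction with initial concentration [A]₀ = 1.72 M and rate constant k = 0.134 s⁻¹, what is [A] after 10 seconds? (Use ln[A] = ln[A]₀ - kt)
0.4504 M

ln[A] = ln[A]₀ - k·t = ln(1.72) - (0.134)·(10) = 0.5423 - 1.3400 = -0.7977
[A] = e^(-0.7977) = 0.4504 M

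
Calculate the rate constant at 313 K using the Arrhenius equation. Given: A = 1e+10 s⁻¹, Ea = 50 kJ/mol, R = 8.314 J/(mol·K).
4.52e+01 s⁻¹

k = A·exp(-Ea/(R·T)) = 1e+10·exp(-50000/(8.314·313)) = 1e+10·exp(-19.2139) = 1e+10·4.5238e-09 = 4.52e+01 s⁻¹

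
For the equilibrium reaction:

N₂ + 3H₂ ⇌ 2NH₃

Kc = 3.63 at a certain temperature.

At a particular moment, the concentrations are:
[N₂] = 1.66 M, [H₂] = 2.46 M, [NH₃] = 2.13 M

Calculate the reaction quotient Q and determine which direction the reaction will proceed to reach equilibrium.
Q = 0.184, Q < K, reaction proceeds forward (toward products)

Q = ([NH₃]^2) / ([N₂] × [H₂]^3)
  = ((2.13)^2) / ((1.66)·(2.46)^3) = 4.5369/24.712 = 0.1836
Since Q = 0.1836 < Kc = 3.63, the reaction proceeds forward (toward products) to reach equilibrium.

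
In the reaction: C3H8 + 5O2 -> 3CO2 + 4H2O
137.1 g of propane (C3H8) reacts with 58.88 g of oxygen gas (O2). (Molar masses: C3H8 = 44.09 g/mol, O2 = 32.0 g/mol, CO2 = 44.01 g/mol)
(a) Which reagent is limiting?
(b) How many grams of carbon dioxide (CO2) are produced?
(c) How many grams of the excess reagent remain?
(a) O2, (b) 48.59 g, (c) 120.9 g

Moles of C3H8 = 137.1 g ÷ 44.09 g/mol = 3.10955 mol
Moles of O2 = 58.88 g ÷ 32.0 g/mol = 1.84 mol
Moles ÷ coefficient: C3H8: 3.10955/1 = 3.11, O2: 1.84/5 = 0.368
(a) O2 has the smaller value, so O2 is the limiting reagent.
(b) Moles of CO2 = 1.84 mol O2 × (3/5) = 1.104 mol; mass = 1.104 mol × 44.01 g/mol = 48.59 g
(c) C3H8 consumed = 1.84 × (1/5) = 0.368 mol; remaining = 3.10955 − 0.368 = 2.74155 mol; mass = 2.74155 mol × 44.09 g/mol = 120.9 g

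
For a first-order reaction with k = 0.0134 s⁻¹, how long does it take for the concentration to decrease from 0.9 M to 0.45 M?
51.73 s

From ln[A] = ln[A]₀ - k·t: t = ln([A]₀/[A])/k = ln(0.9/0.45)/0.0134 = ln(2.0000)/0.0134 = 0.6931/0.0134 = 51.73 s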